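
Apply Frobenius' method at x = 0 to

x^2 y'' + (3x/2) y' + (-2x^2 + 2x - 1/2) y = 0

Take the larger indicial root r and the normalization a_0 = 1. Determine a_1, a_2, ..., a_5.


Write in Frobenius form y'' + (p(x)/x) y' + (q(x)/x^2) y = 0:
  p(x) = 3/2,  q(x) = -2x^2 + 2x - 1/2.
Indicial equation: r(r-1) + (3/2) r + (-1/2) = 0 -> roots r_1 = 1/2, r_2 = -1.
Take r = r_1 = 1/2. Let y(x) = x^r sum_{n>=0} a_n x^n with a_0 = 1.
Substitute y = x^r sum a_n x^n and match x^{r+n}. The recurrence is
  D(n) a_n + 2 a_{n-1} - 2 a_{n-2} = 0,  where D(n) = (r+n)(r+n-1) + (3/2)(r+n) + (-1/2).
  a_n = [-2 a_{n-1} + 2 a_{n-2}] / D(n).
Since the indicial polynomial factors as (r - r_1)(r - r_2), D(n) = (r_1 + n - r_1)(r_1 + n - r_2) = n(n + 3/2).
Evaluating step by step (a_0 = 1):
  n = 1: D(1) = 1(1 + 3/2) = 5/2; numerator = -2(1) = -2; a_1 = (-2)/(5/2) = -4/5
  n = 2: D(2) = 2(2 + 3/2) = 7; numerator = -2(-4/5) + 2(1) = 18/5; a_2 = (18/5)/(7) = 18/35
  n = 3: D(3) = 3(3 + 3/2) = 27/2; numerator = -2(18/35) + 2(-4/5) = -92/35; a_3 = (-92/35)/(27/2) = -184/945
  n = 4: D(4) = 4(4 + 3/2) = 22; numerator = -2(-184/945) + 2(18/35) = 268/189; a_4 = (268/189)/(22) = 134/2079
  n = 5: D(5) = 5(5 + 3/2) = 65/2; numerator = -2(134/2079) + 2(-184/945) = -1796/3465; a_5 = (-1796/3465)/(65/2) = -3592/225225

r = 1/2; a_0 = 1; a_1 = -4/5; a_2 = 18/35; a_3 = -184/945; a_4 = 134/2079; a_5 = -3592/225225


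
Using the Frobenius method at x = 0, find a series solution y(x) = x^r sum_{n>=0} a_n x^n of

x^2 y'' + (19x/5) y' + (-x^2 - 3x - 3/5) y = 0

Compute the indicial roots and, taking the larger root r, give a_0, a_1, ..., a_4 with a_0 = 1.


Write in Frobenius form y'' + (p(x)/x) y' + (q(x)/x^2) y = 0:
  p(x) = 19/5,  q(x) = -x^2 - 3x - 3/5.
Indicial equation: r(r-1) + (19/5) r + (-3/5) = 0 -> roots r_1 = 1/5, r_2 = -3.
Take r = r_1 = 1/5. Let y(x) = x^r sum_{n>=0} a_n x^n with a_0 = 1.
Substitute y = x^r sum a_n x^n and match x^{r+n}. The recurrence is
  D(n) a_n - 3 a_{n-1} - 1 a_{n-2} = 0,  where D(n) = (r+n)(r+n-1) + (19/5)(r+n) + (-3/5).
  a_n = [3 a_{n-1} + 1 a_{n-2}] / D(n).
Since the indicial polynomial factors as (r - r_1)(r - r_2), D(n) = (r_1 + n - r_1)(r_1 + n - r_2) = n(n + 16/5).
Evaluating step by step (a_0 = 1):
  n = 1: D(1) = 1(1 + 16/5) = 21/5; numerator = 3(1) = 3; a_1 = (3)/(21/5) = 5/7
  n = 2: D(2) = 2(2 + 16/5) = 52/5; numerator = 3(5/7) + 1(1) = 22/7; a_2 = (22/7)/(52/5) = 55/182
  n = 3: D(3) = 3(3 + 16/5) = 93/5; numerator = 3(55/182) + 1(5/7) = 295/182; a_3 = (295/182)/(93/5) = 1475/16926
  n = 4: D(4) = 4(4 + 16/5) = 144/5; numerator = 3(1475/16926) + 1(55/182) = 1590/2821; a_4 = (1590/2821)/(144/5) = 1325/67704

r = 1/5; a_0 = 1; a_1 = 5/7; a_2 = 55/182; a_3 = 1475/16926; a_4 = 1325/67704


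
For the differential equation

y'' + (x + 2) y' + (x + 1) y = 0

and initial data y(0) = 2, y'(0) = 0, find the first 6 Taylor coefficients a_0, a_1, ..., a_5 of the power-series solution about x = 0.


Ansatz: y(x) = sum_{n>=0} a_n x^n, so y'(x) = sum_{n>=1} n a_n x^(n-1) and y''(x) = sum_{n>=2} n(n-1) a_n x^(n-2).
Substitute into P(x) y'' + Q(x) y' + R(x) y = 0 with P(x) = 1, Q(x) = x + 2, R(x) = x + 1, and match powers of x.
Initial conditions: a_0 = 2, a_1 = 0.
Setting the coefficient of each power of x to zero and solving order by order (substituting the coefficients already found):
  x^0: 2 a_2 + 2 a_1 + a_0 = 0  ->  2 a_2 = -2 a_1 - a_0 = -2  ->  a_2 = -1
  x^1: 6 a_3 + 4 a_2 + 2 a_1 + a_0 = 0  ->  6 a_3 = -4 a_2 - 2 a_1 - a_0 = 2  ->  a_3 = 1/3
  x^2: 12 a_4 + 6 a_3 + 3 a_2 + a_1 = 0  ->  12 a_4 = -6 a_3 - 3 a_2 - a_1 = 1  ->  a_4 = 1/12
  x^3: 20 a_5 + 8 a_4 + 4 a_3 + a_2 = 0  ->  20 a_5 = -8 a_4 - 4 a_3 - a_2 = -1  ->  a_5 = -1/20
Truncated series: y(x) = 2 - x^2 + (1/3) x^3 + (1/12) x^4 - (1/20) x^5 + O(x^6).

a_0 = 2; a_1 = 0; a_2 = -1; a_3 = 1/3; a_4 = 1/12; a_5 = -1/20


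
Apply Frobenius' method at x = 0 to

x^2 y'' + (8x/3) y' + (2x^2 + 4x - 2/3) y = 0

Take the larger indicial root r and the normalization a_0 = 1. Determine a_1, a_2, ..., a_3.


Write in Frobenius form y'' + (p(x)/x) y' + (q(x)/x^2) y = 0:
  p(x) = 8/3,  q(x) = 2x^2 + 4x - 2/3.
Indicial equation: r(r-1) + (8/3) r + (-2/3) = 0 -> roots r_1 = 1/3, r_2 = -2.
Take r = r_1 = 1/3. Let y(x) = x^r sum_{n>=0} a_n x^n with a_0 = 1.
Substitute y = x^r sum a_n x^n and match x^{r+n}. The recurrence is
  D(n) a_n + 4 a_{n-1} + 2 a_{n-2} = 0,  where D(n) = (r+n)(r+n-1) + (8/3)(r+n) + (-2/3).
  a_n = [-4 a_{n-1} - 2 a_{n-2}] / D(n).
Since the indicial polynomial factors as (r - r_1)(r - r_2), D(n) = (r_1 + n - r_1)(r_1 + n - r_2) = n(n + 7/3).
Evaluating step by step (a_0 = 1):
  n = 1: D(1) = 1(1 + 7/3) = 10/3; numerator = -4(1) = -4; a_1 = (-4)/(10/3) = -6/5
  n = 2: D(2) = 2(2 + 7/3) = 26/3; numerator = -4(-6/5) - 2(1) = 14/5; a_2 = (14/5)/(26/3) = 21/65
  n = 3: D(3) = 3(3 + 7/3) = 16; numerator = -4(21/65) - 2(-6/5) = 72/65; a_3 = (72/65)/(16) = 9/130

r = 1/3; a_0 = 1; a_1 = -6/5; a_2 = 21/65; a_3 = 9/130


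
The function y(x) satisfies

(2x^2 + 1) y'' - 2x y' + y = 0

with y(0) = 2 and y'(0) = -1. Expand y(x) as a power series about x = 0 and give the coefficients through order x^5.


Ansatz: y(x) = sum_{n>=0} a_n x^n, so y'(x) = sum_{n>=1} n a_n x^(n-1) and y''(x) = sum_{n>=2} n(n-1) a_n x^(n-2).
Substitute into P(x) y'' + Q(x) y' + R(x) y = 0 with P(x) = 2x^2 + 1, Q(x) = -2x, R(x) = 1, and match powers of x.
Initial conditions: a_0 = 2, a_1 = -1.
Setting the coefficient of each power of x to zero and solving order by order (substituting the coefficients already found):
  x^0: 2 a_2 + a_0 = 0  ->  2 a_2 = -a_0 = -2  ->  a_2 = -1
  x^1: 6 a_3 - a_1 = 0  ->  6 a_3 = a_1 = -1  ->  a_3 = -1/6
  x^2: 12 a_4 + a_2 = 0  ->  12 a_4 = -a_2 = 1  ->  a_4 = 1/12
  x^3: 20 a_5 + 7 a_3 = 0  ->  20 a_5 = -7 a_3 = 7/6  ->  a_5 = 7/120
Truncated series: y(x) = 2 - x - x^2 - (1/6) x^3 + (1/12) x^4 + (7/120) x^5 + O(x^6).

a_0 = 2; a_1 = -1; a_2 = -1; a_3 = -1/6; a_4 = 1/12; a_5 = 7/120


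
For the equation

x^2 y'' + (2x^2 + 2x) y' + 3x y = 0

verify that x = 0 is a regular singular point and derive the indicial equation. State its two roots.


Divide by x^2 to reach normal form y'' + P_1(x) y' + P_2(x) y = 0 with P_1(x) = 2 + 2/x and P_2(x) = 3/x.
x = 0 is a singular point because the y'-coefficient 2 + 2/x has a pole at x = 0 and the y-coefficient 3/x has a pole at x = 0.
It is a regular singular point because x P_1(x) = p(x) = 2x + 2 and x^2 P_2(x) = q(x) = 3x are polynomials, hence analytic at x = 0.
p(0) = 2,  q(0) = 0.
Indicial equation: r(r-1) + p(0) r + q(0) = 0, i.e. r^2 + (p(0) - 1) r + q(0) = 0, i.e. r^2 + 1 r = 0.
Discriminant: (1)^2 - 4(0) = 1, so r = (-1 ± 1)/2.
Solving: r_1 = 0, r_2 = -1.

indicial: r^2 + 1 r = 0; roots r_1 = 0, r_2 = -1


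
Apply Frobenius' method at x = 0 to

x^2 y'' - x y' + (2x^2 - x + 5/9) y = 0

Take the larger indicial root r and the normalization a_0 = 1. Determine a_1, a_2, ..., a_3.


Write in Frobenius form y'' + (p(x)/x) y' + (q(x)/x^2) y = 0:
  p(x) = -1,  q(x) = 2x^2 - x + 5/9.
Indicial equation: r(r-1) + (-1) r + (5/9) = 0 -> roots r_1 = 5/3, r_2 = 1/3.
Take r = r_1 = 5/3. Let y(x) = x^r sum_{n>=0} a_n x^n with a_0 = 1.
Substitute y = x^r sum a_n x^n and match x^{r+n}. The recurrence is
  D(n) a_n - 1 a_{n-1} + 2 a_{n-2} = 0,  where D(n) = (r+n)(r+n-1) + (-1)(r+n) + (5/9).
  a_n = [1 a_{n-1} - 2 a_{n-2}] / D(n).
Since the indicial polynomial factors as (r - r_1)(r - r_2), D(n) = (r_1 + n - r_1)(r_1 + n - r_2) = n(n + 4/3).
Evaluating step by step (a_0 = 1):
  n = 1: D(1) = 1(1 + 4/3) = 7/3; numerator = 1(1) = 1; a_1 = (1)/(7/3) = 3/7
  n = 2: D(2) = 2(2 + 4/3) = 20/3; numerator = 1(3/7) - 2(1) = -11/7; a_2 = (-11/7)/(20/3) = -33/140
  n = 3: D(3) = 3(3 + 4/3) = 13; numerator = 1(-33/140) - 2(3/7) = -153/140; a_3 = (-153/140)/(13) = -153/1820

r = 5/3; a_0 = 1; a_1 = 3/7; a_2 = -33/140; a_3 = -153/1820


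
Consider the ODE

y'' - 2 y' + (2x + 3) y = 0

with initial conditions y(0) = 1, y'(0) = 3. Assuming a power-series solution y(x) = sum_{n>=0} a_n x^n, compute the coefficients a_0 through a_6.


Ansatz: y(x) = sum_{n>=0} a_n x^n, so y'(x) = sum_{n>=1} n a_n x^(n-1) and y''(x) = sum_{n>=2} n(n-1) a_n x^(n-2).
Substitute into P(x) y'' + Q(x) y' + R(x) y = 0 with P(x) = 1, Q(x) = -2, R(x) = 2x + 3, and match powers of x.
Initial conditions: a_0 = 1, a_1 = 3.
Setting the coefficient of each power of x to zero and solving order by order (substituting the coefficients already found):
  x^0: 2 a_2 - 2 a_1 + 3 a_0 = 0  ->  2 a_2 = 2 a_1 - 3 a_0 = 3  ->  a_2 = 3/2
  x^1: 6 a_3 - 4 a_2 + 3 a_1 + 2 a_0 = 0  ->  6 a_3 = 4 a_2 - 3 a_1 - 2 a_0 = -5  ->  a_3 = -5/6
  x^2: 12 a_4 - 6 a_3 + 3 a_2 + 2 a_1 = 0  ->  12 a_4 = 6 a_3 - 3 a_2 - 2 a_1 = -31/2  ->  a_4 = -31/24
  x^3: 20 a_5 - 8 a_4 + 3 a_3 + 2 a_2 = 0  ->  20 a_5 = 8 a_4 - 3 a_3 - 2 a_2 = -65/6  ->  a_5 = -13/24
  x^4: 30 a_6 - 10 a_5 + 3 a_4 + 2 a_3 = 0  ->  30 a_6 = 10 a_5 - 3 a_4 - 2 a_3 = 1/8  ->  a_6 = 1/240
Truncated series: y(x) = 1 + 3 x + (3/2) x^2 - (5/6) x^3 - (31/24) x^4 - (13/24) x^5 + (1/240) x^6 + O(x^7).

a_0 = 1; a_1 = 3; a_2 = 3/2; a_3 = -5/6; a_4 = -31/24; a_5 = -13/24; a_6 = 1/240


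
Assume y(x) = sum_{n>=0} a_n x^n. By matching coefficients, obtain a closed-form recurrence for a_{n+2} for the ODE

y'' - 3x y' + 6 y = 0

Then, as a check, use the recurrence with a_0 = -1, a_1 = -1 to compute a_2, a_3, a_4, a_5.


Substitute y = sum_n a_n x^n.
y''(x) has coefficient (n+2)(n+1) a_{n+2} at x^n;
-3 x y'(x) has coefficient -3 n a_n at x^n (shift);
6 y(x) has coefficient 6 a_n at x^n.
Matching x^n: (n+2)(n+1) a_{n+2} + (-3n + 6) a_n = 0.
Thus a_{n+2} = (3n - 6) / ((n+1)(n+2)) * a_n.

Check with a_0 = -1, a_1 = -1 (apply the recurrence for n = 0, 1, 2, 3): a_0 = -1, a_1 = -1, a_2 = 3, a_3 = 1/2, a_4 = 0, a_5 = 3/40.

a_(n+2) = (3n - 6) / ((n+1)(n+2)) * a_n; check: a_0 = -1, a_1 = -1, a_2 = 3, a_3 = 1/2, a_4 = 0, a_5 = 3/40


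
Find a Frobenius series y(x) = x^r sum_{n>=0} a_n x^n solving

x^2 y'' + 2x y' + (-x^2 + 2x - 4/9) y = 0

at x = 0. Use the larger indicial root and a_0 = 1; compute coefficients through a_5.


Write in Frobenius form y'' + (p(x)/x) y' + (q(x)/x^2) y = 0:
  p(x) = 2,  q(x) = -x^2 + 2x - 4/9.
Indicial equation: r(r-1) + (2) r + (-4/9) = 0 -> roots r_1 = 1/3, r_2 = -4/3.
Take r = r_1 = 1/3. Let y(x) = x^r sum_{n>=0} a_n x^n with a_0 = 1.
Substitute y = x^r sum a_n x^n and match x^{r+n}. The recurrence is
  D(n) a_n + 2 a_{n-1} - 1 a_{n-2} = 0,  where D(n) = (r+n)(r+n-1) + (2)(r+n) + (-4/9).
  a_n = [-2 a_{n-1} + 1 a_{n-2}] / D(n).
Since the indicial polynomial factors as (r - r_1)(r - r_2), D(n) = (r_1 + n - r_1)(r_1 + n - r_2) = n(n + 5/3).
Evaluating step by step (a_0 = 1):
  n = 1: D(1) = 1(1 + 5/3) = 8/3; numerator = -2(1) = -2; a_1 = (-2)/(8/3) = -3/4
  n = 2: D(2) = 2(2 + 5/3) = 22/3; numerator = -2(-3/4) + 1(1) = 5/2; a_2 = (5/2)/(22/3) = 15/44
  n = 3: D(3) = 3(3 + 5/3) = 14; numerator = -2(15/44) + 1(-3/4) = -63/44; a_3 = (-63/44)/(14) = -9/88
  n = 4: D(4) = 4(4 + 5/3) = 68/3; numerator = -2(-9/88) + 1(15/44) = 6/11; a_4 = (6/11)/(68/3) = 9/374
  n = 5: D(5) = 5(5 + 5/3) = 100/3; numerator = -2(9/374) + 1(-9/88) = -225/1496; a_5 = (-225/1496)/(100/3) = -27/5984

r = 1/3; a_0 = 1; a_1 = -3/4; a_2 = 15/44; a_3 = -9/88; a_4 = 9/374; a_5 = -27/5984


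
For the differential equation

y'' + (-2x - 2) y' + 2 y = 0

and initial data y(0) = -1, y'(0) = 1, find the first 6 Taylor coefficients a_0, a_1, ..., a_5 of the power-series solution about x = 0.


Ansatz: y(x) = sum_{n>=0} a_n x^n, so y'(x) = sum_{n>=1} n a_n x^(n-1) and y''(x) = sum_{n>=2} n(n-1) a_n x^(n-2).
Substitute into P(x) y'' + Q(x) y' + R(x) y = 0 with P(x) = 1, Q(x) = -2x - 2, R(x) = 2, and match powers of x.
Initial conditions: a_0 = -1, a_1 = 1.
Setting the coefficient of each power of x to zero and solving order by order (substituting the coefficients already found):
  x^0: 2 a_2 - 2 a_1 + 2 a_0 = 0  ->  2 a_2 = 2 a_1 - 2 a_0 = 4  ->  a_2 = 2
  x^1: 6 a_3 - 4 a_2 = 0  ->  6 a_3 = 4 a_2 = 8  ->  a_3 = 4/3
  x^2: 12 a_4 - 6 a_3 - 2 a_2 = 0  ->  12 a_4 = 6 a_3 + 2 a_2 = 12  ->  a_4 = 1
  x^3: 20 a_5 - 8 a_4 - 4 a_3 = 0  ->  20 a_5 = 8 a_4 + 4 a_3 = 40/3  ->  a_5 = 2/3
Truncated series: y(x) = -1 + x + 2 x^2 + (4/3) x^3 + x^4 + (2/3) x^5 + O(x^6).

a_0 = -1; a_1 = 1; a_2 = 2; a_3 = 4/3; a_4 = 1; a_5 = 2/3


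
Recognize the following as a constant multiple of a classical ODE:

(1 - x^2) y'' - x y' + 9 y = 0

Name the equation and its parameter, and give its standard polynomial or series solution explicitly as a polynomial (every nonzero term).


The equation is already in a standard form:  (1 - x^2) y'' - x y' + 9 y = 0.
This matches the Chebyshev equation (1 - x^2) y'' - x y' + n^2 y = 0 (note the -x y' term, not -2x y') with n^2 = 9, so n = 3; the polynomial solution is T_3(x).
With y = sum_k a_k x^k, matching x^k gives (k+2)(k+1) a_{k+2} = (k^2 - n^2) a_k = (k - 3)(k + 3) a_k. The right side vanishes at k = 3, so the series with the parity of 3 terminates at degree 3.
Standard normalization: leading coefficient of T_n is 2^(n-1), so a_3 = 2^2 = 4. Work downward with a_k = (k+1)(k+2) a_{k+2} / ((k - 3)(k + 3)):
  a_1 = (2)(3)(4) / ((1 - 3)(1 + 3)) = 24/(-8) = -3
Hence T_3(x) = 4 x^3 - 3 x.

T_3(x); series = 4 x^3 - 3 x


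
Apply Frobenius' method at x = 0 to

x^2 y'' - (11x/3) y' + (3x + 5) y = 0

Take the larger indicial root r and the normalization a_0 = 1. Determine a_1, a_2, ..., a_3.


Write in Frobenius form y'' + (p(x)/x) y' + (q(x)/x^2) y = 0:
  p(x) = -11/3,  q(x) = 3x + 5.
Indicial equation: r(r-1) + (-11/3) r + (5) = 0 -> roots r_1 = 3, r_2 = 5/3.
Take r = r_1 = 3. Let y(x) = x^r sum_{n>=0} a_n x^n with a_0 = 1.
Substitute y = x^r sum a_n x^n and match x^{r+n}. The recurrence is
  D(n) a_n + 3 a_{n-1} = 0,  where D(n) = (r+n)(r+n-1) + (-11/3)(r+n) + (5).
  a_n = -3 / D(n) * a_{n-1}.
Since the indicial polynomial factors as (r - r_1)(r - r_2), D(n) = (r_1 + n - r_1)(r_1 + n - r_2) = n(n + 4/3).
Evaluating step by step (a_0 = 1):
  n = 1: D(1) = 1(1 + 4/3) = 7/3; numerator = -3(1) = -3; a_1 = (-3)/(7/3) = -9/7
  n = 2: D(2) = 2(2 + 4/3) = 20/3; numerator = -3(-9/7) = 27/7; a_2 = (27/7)/(20/3) = 81/140
  n = 3: D(3) = 3(3 + 4/3) = 13; numerator = -3(81/140) = -243/140; a_3 = (-243/140)/(13) = -243/1820

r = 3; a_0 = 1; a_1 = -9/7; a_2 = 81/140; a_3 = -243/1820


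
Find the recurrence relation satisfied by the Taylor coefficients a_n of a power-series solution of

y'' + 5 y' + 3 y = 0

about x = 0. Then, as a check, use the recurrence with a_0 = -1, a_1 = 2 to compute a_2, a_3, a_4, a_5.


Substitute y = sum_n a_n x^n.
y''(x) has coefficient (n+2)(n+1) a_{n+2} at x^n;
5 y'(x) has coefficient 5 (n+1) a_{n+1} at x^n;
3 y(x) has coefficient 3 a_n at x^n.
Matching x^n: (n+2)(n+1) a_{n+2} + 5 (n+1) a_{n+1} + 3 a_n = 0.
Thus a_{n+2} = [-5 (n+1) a_{n+1} - 3 a_n] / ((n+1)(n+2)).

Check with a_0 = -1, a_1 = 2 (apply the recurrence for n = 0, 1, 2, 3): a_0 = -1, a_1 = 2, a_2 = -7/2, a_3 = 29/6, a_4 = -31/6, a_5 = 533/120.

a_(n+2) = [-5 (n+1) a_(n+1) - 3 a_n] / ((n+1)(n+2)); check: a_0 = -1, a_1 = 2, a_2 = -7/2, a_3 = 29/6, a_4 = -31/6, a_5 = 533/120


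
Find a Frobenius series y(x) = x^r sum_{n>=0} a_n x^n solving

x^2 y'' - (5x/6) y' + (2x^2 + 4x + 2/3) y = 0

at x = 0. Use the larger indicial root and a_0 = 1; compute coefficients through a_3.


Write in Frobenius form y'' + (p(x)/x) y' + (q(x)/x^2) y = 0:
  p(x) = -5/6,  q(x) = 2x^2 + 4x + 2/3.
Indicial equation: r(r-1) + (-5/6) r + (2/3) = 0 -> roots r_1 = 4/3, r_2 = 1/2.
Take r = r_1 = 4/3. Let y(x) = x^r sum_{n>=0} a_n x^n with a_0 = 1.
Substitute y = x^r sum a_n x^n and match x^{r+n}. The recurrence is
  D(n) a_n + 4 a_{n-1} + 2 a_{n-2} = 0,  where D(n) = (r+n)(r+n-1) + (-5/6)(r+n) + (2/3).
  a_n = [-4 a_{n-1} - 2 a_{n-2}] / D(n).
Since the indicial polynomial factors as (r - r_1)(r - r_2), D(n) = (r_1 + n - r_1)(r_1 + n - r_2) = n(n + 5/6).
Evaluating step by step (a_0 = 1):
  n = 1: D(1) = 1(1 + 5/6) = 11/6; numerator = -4(1) = -4; a_1 = (-4)/(11/6) = -24/11
  n = 2: D(2) = 2(2 + 5/6) = 17/3; numerator = -4(-24/11) - 2(1) = 74/11; a_2 = (74/11)/(17/3) = 222/187
  n = 3: D(3) = 3(3 + 5/6) = 23/2; numerator = -4(222/187) - 2(-24/11) = -72/187; a_3 = (-72/187)/(23/2) = -144/4301

r = 4/3; a_0 = 1; a_1 = -24/11; a_2 = 222/187; a_3 = -144/4301


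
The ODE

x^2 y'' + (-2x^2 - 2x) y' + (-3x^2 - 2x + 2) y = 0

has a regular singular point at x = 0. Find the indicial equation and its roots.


Divide by x^2 to reach normal form y'' + P_1(x) y' + P_2(x) y = 0 with P_1(x) = -2 - 2/x and P_2(x) = -3 - 2/x + 2/x^2.
x = 0 is a singular point because the y'-coefficient -2 - 2/x has a pole at x = 0 and the y-coefficient -3 - 2/x + 2/x^2 has a pole at x = 0.
It is a regular singular point because x P_1(x) = p(x) = -2x - 2 and x^2 P_2(x) = q(x) = -3x^2 - 2x + 2 are polynomials, hence analytic at x = 0.
p(0) = -2,  q(0) = 2.
Indicial equation: r(r-1) + p(0) r + q(0) = 0, i.e. r^2 + (p(0) - 1) r + q(0) = 0, i.e. r^2 - 3 r + 2 = 0.
Discriminant: (-3)^2 - 4(2) = 1, so r = (3 ± 1)/2.
Solving: r_1 = 2, r_2 = 1.

indicial: r^2 - 3 r + 2 = 0; roots r_1 = 2, r_2 = 1


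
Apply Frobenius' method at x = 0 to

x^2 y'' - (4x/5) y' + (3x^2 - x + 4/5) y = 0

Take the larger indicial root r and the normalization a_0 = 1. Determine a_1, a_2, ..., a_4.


Write in Frobenius form y'' + (p(x)/x) y' + (q(x)/x^2) y = 0:
  p(x) = -4/5,  q(x) = 3x^2 - x + 4/5.
Indicial equation: r(r-1) + (-4/5) r + (4/5) = 0 -> roots r_1 = 1, r_2 = 4/5.
Take r = r_1 = 1. Let y(x) = x^r sum_{n>=0} a_n x^n with a_0 = 1.
Substitute y = x^r sum a_n x^n and match x^{r+n}. The recurrence is
  D(n) a_n - 1 a_{n-1} + 3 a_{n-2} = 0,  where D(n) = (r+n)(r+n-1) + (-4/5)(r+n) + (4/5).
  a_n = [1 a_{n-1} - 3 a_{n-2}] / D(n).
Since the indicial polynomial factors as (r - r_1)(r - r_2), D(n) = (r_1 + n - r_1)(r_1 + n - r_2) = n(n + 1/5).
Evaluating step by step (a_0 = 1):
  n = 1: D(1) = 1(1 + 1/5) = 6/5; numerator = 1(1) = 1; a_1 = (1)/(6/5) = 5/6
  n = 2: D(2) = 2(2 + 1/5) = 22/5; numerator = 1(5/6) - 3(1) = -13/6; a_2 = (-13/6)/(22/5) = -65/132
  n = 3: D(3) = 3(3 + 1/5) = 48/5; numerator = 1(-65/132) - 3(5/6) = -395/132; a_3 = (-395/132)/(48/5) = -1975/6336
  n = 4: D(4) = 4(4 + 1/5) = 84/5; numerator = 1(-1975/6336) - 3(-65/132) = 7385/6336; a_4 = (7385/6336)/(84/5) = 5275/76032

r = 1; a_0 = 1; a_1 = 5/6; a_2 = -65/132; a_3 = -1975/6336; a_4 = 5275/76032


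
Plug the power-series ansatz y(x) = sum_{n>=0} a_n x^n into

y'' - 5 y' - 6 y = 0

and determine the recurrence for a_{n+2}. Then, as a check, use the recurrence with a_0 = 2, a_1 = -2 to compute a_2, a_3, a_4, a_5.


Substitute y = sum_n a_n x^n.
y''(x) has coefficient (n+2)(n+1) a_{n+2} at x^n;
-5 y'(x) has coefficient -5 (n+1) a_{n+1} at x^n;
-6 y(x) has coefficient -6 a_n at x^n.
Matching x^n: (n+2)(n+1) a_{n+2} - 5 (n+1) a_{n+1} - 6 a_n = 0.
Thus a_{n+2} = [5 (n+1) a_{n+1} + 6 a_n] / ((n+1)(n+2)).

Check with a_0 = 2, a_1 = -2 (apply the recurrence for n = 0, 1, 2, 3): a_0 = 2, a_1 = -2, a_2 = 1, a_3 = -1/3, a_4 = 1/12, a_5 = -1/60.

a_(n+2) = [5 (n+1) a_(n+1) + 6 a_n] / ((n+1)(n+2)); check: a_0 = 2, a_1 = -2, a_2 = 1, a_3 = -1/3, a_4 = 1/12, a_5 = -1/60


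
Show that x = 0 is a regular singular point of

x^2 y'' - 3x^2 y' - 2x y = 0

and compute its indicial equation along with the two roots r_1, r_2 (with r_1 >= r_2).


Divide by x^2 to reach normal form y'' + P_1(x) y' + P_2(x) y = 0 with P_1(x) = -3 and P_2(x) = -2/x.
x = 0 is a singular point because the y-coefficient -2/x has a pole at x = 0.
It is a regular singular point because x P_1(x) = p(x) = -3x and x^2 P_2(x) = q(x) = -2x are polynomials, hence analytic at x = 0.
p(0) = 0,  q(0) = 0.
Indicial equation: r(r-1) + p(0) r + q(0) = 0, i.e. r^2 + (p(0) - 1) r + q(0) = 0, i.e. r^2 - 1 r = 0.
Discriminant: (-1)^2 - 4(0) = 1, so r = (1 ± 1)/2.
Solving: r_1 = 1, r_2 = 0.

indicial: r^2 - 1 r = 0; roots r_1 = 1, r_2 = 0


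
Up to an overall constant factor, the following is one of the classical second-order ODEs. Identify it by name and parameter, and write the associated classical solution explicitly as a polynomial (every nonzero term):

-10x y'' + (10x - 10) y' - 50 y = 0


All three coefficients share the factor -10; dividing through by -10 gives  x y'' + (1 - x) y' + 5 y = 0.
This matches the Laguerre equation x y'' + (1 - x) y' + n y = 0 with n = 5; the polynomial solution is L_5(x).
With y = sum_k a_k x^k, matching x^k gives (k+1)k a_{k+1} + (k+1) a_{k+1} - k a_k + n a_k = 0, i.e. (k+1)^2 a_{k+1} = (k - n) a_k = (k - 5) a_k. The right side vanishes at k = 5, so the series terminates at degree 5.
Standard normalization L_n(0) = 1 gives a_0 = 1. Work upward with a_{k+1} = (k - 5) a_k / (k+1)^2:
  a_1 = (0 - 5)(1) / 1^2 = -5/1 = -5
  a_2 = (1 - 5)(-5) / 2^2 = 20/4 = 5
  a_3 = (2 - 5)(5) / 3^2 = -15/9 = -5/3
  a_4 = (3 - 5)(-5/3) / 4^2 = (10/3)/16 = 5/24
  a_5 = (4 - 5)(5/24) / 5^2 = (-5/24)/25 = -1/120
Hence L_5(x) = -x^5/120 + 5 x^4/24 - 5 x^3/3 + 5 x^2 - 5 x + 1.

L_5(x); series = -x^5/120 + 5 x^4/24 - 5 x^3/3 + 5 x^2 - 5 x + 1


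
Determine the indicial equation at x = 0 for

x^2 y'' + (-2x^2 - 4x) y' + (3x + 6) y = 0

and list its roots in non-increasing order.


Divide by x^2 to reach normal form y'' + P_1(x) y' + P_2(x) y = 0 with P_1(x) = -2 - 4/x and P_2(x) = 3/x + 6/x^2.
x = 0 is a singular point because the y'-coefficient -2 - 4/x has a pole at x = 0 and the y-coefficient 3/x + 6/x^2 has a pole at x = 0.
It is a regular singular point because x P_1(x) = p(x) = -2x - 4 and x^2 P_2(x) = q(x) = 3x + 6 are polynomials, hence analytic at x = 0.
p(0) = -4,  q(0) = 6.
Indicial equation: r(r-1) + p(0) r + q(0) = 0, i.e. r^2 + (p(0) - 1) r + q(0) = 0, i.e. r^2 - 5 r + 6 = 0.
Discriminant: (-5)^2 - 4(6) = 1, so r = (5 ± 1)/2.
Solving: r_1 = 3, r_2 = 2.

indicial: r^2 - 5 r + 6 = 0; roots r_1 = 3, r_2 = 2


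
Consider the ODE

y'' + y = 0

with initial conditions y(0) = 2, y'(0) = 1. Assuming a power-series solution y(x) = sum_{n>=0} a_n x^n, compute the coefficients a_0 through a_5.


Ansatz: y(x) = sum_{n>=0} a_n x^n, so y'(x) = sum_{n>=1} n a_n x^(n-1) and y''(x) = sum_{n>=2} n(n-1) a_n x^(n-2).
Substitute into P(x) y'' + Q(x) y' + R(x) y = 0 with P(x) = 1, Q(x) = 0, R(x) = 1, and match powers of x.
Initial conditions: a_0 = 2, a_1 = 1.
Setting the coefficient of each power of x to zero and solving order by order (substituting the coefficients already found):
  x^0: 2 a_2 + a_0 = 0  ->  2 a_2 = -a_0 = -2  ->  a_2 = -1
  x^1: 6 a_3 + a_1 = 0  ->  6 a_3 = -a_1 = -1  ->  a_3 = -1/6
  x^2: 12 a_4 + a_2 = 0  ->  12 a_4 = -a_2 = 1  ->  a_4 = 1/12
  x^3: 20 a_5 + a_3 = 0  ->  20 a_5 = -a_3 = 1/6  ->  a_5 = 1/120
Truncated series: y(x) = 2 + x - x^2 - (1/6) x^3 + (1/12) x^4 + (1/120) x^5 + O(x^6).

a_0 = 2; a_1 = 1; a_2 = -1; a_3 = -1/6; a_4 = 1/12; a_5 = 1/120


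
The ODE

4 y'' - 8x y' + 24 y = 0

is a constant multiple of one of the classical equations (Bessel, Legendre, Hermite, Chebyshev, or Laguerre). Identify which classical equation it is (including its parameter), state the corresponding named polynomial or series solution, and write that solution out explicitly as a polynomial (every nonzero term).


All three coefficients share the factor 4; dividing through by 4 gives  y'' - 2x y' + 6 y = 0.
This matches the Hermite equation y'' - 2x y' + 2n y = 0 with 2n = 6, so n = 3; the polynomial solution is H_3(x).
With y = sum_k a_k x^k, matching x^k gives (k+2)(k+1) a_{k+2} = 2(k - n) a_k = 2(k - 3) a_k. The right side vanishes at k = 3, so the series with the parity of 3 terminates at degree 3.
Standard normalization: leading coefficient of H_n is 2^n, so a_3 = 2^3 = 8. Work downward with a_k = (k+1)(k+2) a_{k+2} / (2(k - n)):
  a_1 = (2)(3)(8) / (2(1 - 3)) = 48/(-4) = -12
Hence H_3(x) = 8 x^3 - 12 x.

H_3(x); series = 8 x^3 - 12 x


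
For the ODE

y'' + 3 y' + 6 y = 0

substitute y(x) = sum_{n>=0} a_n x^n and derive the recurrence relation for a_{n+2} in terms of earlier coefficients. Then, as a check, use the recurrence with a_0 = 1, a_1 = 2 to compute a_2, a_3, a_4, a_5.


Substitute y = sum_n a_n x^n.
y''(x) has coefficient (n+2)(n+1) a_{n+2} at x^n;
3 y'(x) has coefficient 3 (n+1) a_{n+1} at x^n;
6 y(x) has coefficient 6 a_n at x^n.
Matching x^n: (n+2)(n+1) a_{n+2} + 3 (n+1) a_{n+1} + 6 a_n = 0.
Thus a_{n+2} = [-3 (n+1) a_{n+1} - 6 a_n] / ((n+1)(n+2)).

Check with a_0 = 1, a_1 = 2 (apply the recurrence for n = 0, 1, 2, 3): a_0 = 1, a_1 = 2, a_2 = -6, a_3 = 4, a_4 = 0, a_5 = -6/5.

a_(n+2) = [-3 (n+1) a_(n+1) - 6 a_n] / ((n+1)(n+2)); check: a_0 = 1, a_1 = 2, a_2 = -6, a_3 = 4, a_4 = 0, a_5 = -6/5


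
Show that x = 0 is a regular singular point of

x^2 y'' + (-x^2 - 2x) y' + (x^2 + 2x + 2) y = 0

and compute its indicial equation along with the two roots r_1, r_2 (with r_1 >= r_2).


Divide by x^2 to reach normal form y'' + P_1(x) y' + P_2(x) y = 0 with P_1(x) = -1 - 2/x and P_2(x) = 1 + 2/x + 2/x^2.
x = 0 is a singular point because the y'-coefficient -1 - 2/x has a pole at x = 0 and the y-coefficient 1 + 2/x + 2/x^2 has a pole at x = 0.
It is a regular singular point because x P_1(x) = p(x) = -x - 2 and x^2 P_2(x) = q(x) = x^2 + 2x + 2 are polynomials, hence analytic at x = 0.
p(0) = -2,  q(0) = 2.
Indicial equation: r(r-1) + p(0) r + q(0) = 0, i.e. r^2 + (p(0) - 1) r + q(0) = 0, i.e. r^2 - 3 r + 2 = 0.
Discriminant: (-3)^2 - 4(2) = 1, so r = (3 ± 1)/2.
Solving: r_1 = 2, r_2 = 1.

indicial: r^2 - 3 r + 2 = 0; roots r_1 = 2, r_2 = 1


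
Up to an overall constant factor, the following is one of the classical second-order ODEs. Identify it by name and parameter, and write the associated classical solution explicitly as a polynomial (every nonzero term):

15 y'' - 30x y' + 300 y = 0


All three coefficients share the factor 15; dividing through by 15 gives  y'' - 2x y' + 20 y = 0.
This matches the Hermite equation y'' - 2x y' + 2n y = 0 with 2n = 20, so n = 10; the polynomial solution is H_10(x).
With y = sum_k a_k x^k, matching x^k gives (k+2)(k+1) a_{k+2} = 2(k - n) a_k = 2(k - 10) a_k. The right side vanishes at k = 10, so the series with the parity of 10 terminates at degree 10.
Standard normalization: leading coefficient of H_n is 2^n, so a_10 = 2^10 = 1024. Work downward with a_k = (k+1)(k+2) a_{k+2} / (2(k - n)):
  a_8 = (9)(10)(1024) / (2(8 - 10)) = 92160/(-4) = -23040
  a_6 = (7)(8)(-23040) / (2(6 - 10)) = -1290240/(-8) = 161280
  a_4 = (5)(6)(161280) / (2(4 - 10)) = 4838400/(-12) = -403200
  a_2 = (3)(4)(-403200) / (2(2 - 10)) = -4838400/(-16) = 302400
  a_0 = (1)(2)(302400) / (2(0 - 10)) = 604800/(-20) = -30240
Hence H_10(x) = 1024 x^10 - 23040 x^8 + 161280 x^6 - 403200 x^4 + 302400 x^2 - 30240.

H_10(x); series = 1024 x^10 - 23040 x^8 + 161280 x^6 - 403200 x^4 + 302400 x^2 - 30240


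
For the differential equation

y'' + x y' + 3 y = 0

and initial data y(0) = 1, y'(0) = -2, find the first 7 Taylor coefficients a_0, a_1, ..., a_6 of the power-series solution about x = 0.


Ansatz: y(x) = sum_{n>=0} a_n x^n, so y'(x) = sum_{n>=1} n a_n x^(n-1) and y''(x) = sum_{n>=2} n(n-1) a_n x^(n-2).
Substitute into P(x) y'' + Q(x) y' + R(x) y = 0 with P(x) = 1, Q(x) = x, R(x) = 3, and match powers of x.
Initial conditions: a_0 = 1, a_1 = -2.
Setting the coefficient of each power of x to zero and solving order by order (substituting the coefficients already found):
  x^0: 2 a_2 + 3 a_0 = 0  ->  2 a_2 = -3 a_0 = -3  ->  a_2 = -3/2
  x^1: 6 a_3 + 4 a_1 = 0  ->  6 a_3 = -4 a_1 = 8  ->  a_3 = 4/3
  x^2: 12 a_4 + 5 a_2 = 0  ->  12 a_4 = -5 a_2 = 15/2  ->  a_4 = 5/8
  x^3: 20 a_5 + 6 a_3 = 0  ->  20 a_5 = -6 a_3 = -8  ->  a_5 = -2/5
  x^4: 30 a_6 + 7 a_4 = 0  ->  30 a_6 = -7 a_4 = -35/8  ->  a_6 = -7/48
Truncated series: y(x) = 1 - 2 x - (3/2) x^2 + (4/3) x^3 + (5/8) x^4 - (2/5) x^5 - (7/48) x^6 + O(x^7).

a_0 = 1; a_1 = -2; a_2 = -3/2; a_3 = 4/3; a_4 = 5/8; a_5 = -2/5; a_6 = -7/48


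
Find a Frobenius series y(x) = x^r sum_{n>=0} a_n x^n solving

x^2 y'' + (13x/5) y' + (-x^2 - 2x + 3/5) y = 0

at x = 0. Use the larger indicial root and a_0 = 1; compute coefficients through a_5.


Write in Frobenius form y'' + (p(x)/x) y' + (q(x)/x^2) y = 0:
  p(x) = 13/5,  q(x) = -x^2 - 2x + 3/5.
Indicial equation: r(r-1) + (13/5) r + (3/5) = 0 -> roots r_1 = -3/5, r_2 = -1.
Take r = r_1 = -3/5. Let y(x) = x^r sum_{n>=0} a_n x^n with a_0 = 1.
Substitute y = x^r sum a_n x^n and match x^{r+n}. The recurrence is
  D(n) a_n - 2 a_{n-1} - 1 a_{n-2} = 0,  where D(n) = (r+n)(r+n-1) + (13/5)(r+n) + (3/5).
  a_n = [2 a_{n-1} + 1 a_{n-2}] / D(n).
Since the indicial polynomial factors as (r - r_1)(r - r_2), D(n) = (r_1 + n - r_1)(r_1 + n - r_2) = n(n + 2/5).
Evaluating step by step (a_0 = 1):
  n = 1: D(1) = 1(1 + 2/5) = 7/5; numerator = 2(1) = 2; a_1 = (2)/(7/5) = 10/7
  n = 2: D(2) = 2(2 + 2/5) = 24/5; numerator = 2(10/7) + 1(1) = 27/7; a_2 = (27/7)/(24/5) = 45/56
  n = 3: D(3) = 3(3 + 2/5) = 51/5; numerator = 2(45/56) + 1(10/7) = 85/28; a_3 = (85/28)/(51/5) = 25/84
  n = 4: D(4) = 4(4 + 2/5) = 88/5; numerator = 2(25/84) + 1(45/56) = 235/168; a_4 = (235/168)/(88/5) = 1175/14784
  n = 5: D(5) = 5(5 + 2/5) = 27; numerator = 2(1175/14784) + 1(25/84) = 1125/2464; a_5 = (1125/2464)/(27) = 125/7392

r = -3/5; a_0 = 1; a_1 = 10/7; a_2 = 45/56; a_3 = 25/84; a_4 = 1175/14784; a_5 = 125/7392


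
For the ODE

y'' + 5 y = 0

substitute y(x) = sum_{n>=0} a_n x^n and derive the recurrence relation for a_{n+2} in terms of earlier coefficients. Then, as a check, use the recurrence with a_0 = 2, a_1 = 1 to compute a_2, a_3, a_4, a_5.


Substitute y = sum_n a_n x^n into y'' + (const) y = 0.
y''(x) = sum_{n>=0} (n+2)(n+1) a_{n+2} x^n.
The ODE becomes sum_n [(n+2)(n+1) a_{n+2} + 5 a_n] x^n = 0.
Setting each coefficient to zero gives the recurrence:
  (n+2)(n+1) a_{n+2} + 5 a_n = 0,
  a_{n+2} = -5 / ((n+1)(n+2)) a_n.

Check with a_0 = 2, a_1 = 1 (apply the recurrence for n = 0, 1, 2, 3): a_0 = 2, a_1 = 1, a_2 = -5, a_3 = -5/6, a_4 = 25/12, a_5 = 5/24.

a_{n+2} = -5/((n+1)(n+2)) * a_n; check: a_0 = 2, a_1 = 1, a_2 = -5, a_3 = -5/6, a_4 = 25/12, a_5 = 5/24


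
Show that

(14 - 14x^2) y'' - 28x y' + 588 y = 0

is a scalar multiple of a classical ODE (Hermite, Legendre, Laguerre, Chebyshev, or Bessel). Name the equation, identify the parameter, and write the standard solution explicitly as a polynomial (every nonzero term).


All three coefficients share the factor 14; dividing through by 14 gives  (1 - x^2) y'' - 2x y' + 42 y = 0.
This matches the Legendre equation (1 - x^2) y'' - 2x y' + n(n+1) y = 0 (note the -2x y' term) with n(n+1) = 42, so n = 6; the polynomial solution is P_6(x).
With y = sum_k a_k x^k, matching x^k gives (k+2)(k+1) a_{k+2} = [k(k+1) - n(n+1)] a_k = (k - 6)(k + 7) a_k. The right side vanishes at k = 6, so the series with the parity of 6 terminates at degree 6.
Standard normalization (P_n(1) = 1): leading coefficient (2n)!/(2^n (n!)^2) = 479001600/(64*518400) = 231/16, so a_6 = 231/16. Work downward with a_k = (k+1)(k+2) a_{k+2} / ((k - 6)(k + 7)):
  a_4 = (5)(6)(231/16) / ((4 - 6)(4 + 7)) = (3465/8)/(-22) = -315/16
  a_2 = (3)(4)(-315/16) / ((2 - 6)(2 + 7)) = (-945/4)/(-36) = 105/16
  a_0 = (1)(2)(105/16) / ((0 - 6)(0 + 7)) = (105/8)/(-42) = -5/16
Hence P_6(x) = 231 x^6/16 - 315 x^4/16 + 105 x^2/16 - 5/16.

P_6(x); series = 231 x^6/16 - 315 x^4/16 + 105 x^2/16 - 5/16


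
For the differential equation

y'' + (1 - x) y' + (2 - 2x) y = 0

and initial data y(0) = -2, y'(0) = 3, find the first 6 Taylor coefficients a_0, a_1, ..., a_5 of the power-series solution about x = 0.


Ansatz: y(x) = sum_{n>=0} a_n x^n, so y'(x) = sum_{n>=1} n a_n x^(n-1) and y''(x) = sum_{n>=2} n(n-1) a_n x^(n-2).
Substitute into P(x) y'' + Q(x) y' + R(x) y = 0 with P(x) = 1, Q(x) = 1 - x, R(x) = 2 - 2x, and match powers of x.
Initial conditions: a_0 = -2, a_1 = 3.
Setting the coefficient of each power of x to zero and solving order by order (substituting the coefficients already found):
  x^0: 2 a_2 + a_1 + 2 a_0 = 0  ->  2 a_2 = -a_1 - 2 a_0 = 1  ->  a_2 = 1/2
  x^1: 6 a_3 + 2 a_2 + a_1 - 2 a_0 = 0  ->  6 a_3 = -2 a_2 - a_1 + 2 a_0 = -8  ->  a_3 = -4/3
  x^2: 12 a_4 + 3 a_3 - 2 a_1 = 0  ->  12 a_4 = -3 a_3 + 2 a_1 = 10  ->  a_4 = 5/6
  x^3: 20 a_5 + 4 a_4 - a_3 - 2 a_2 = 0  ->  20 a_5 = -4 a_4 + a_3 + 2 a_2 = -11/3  ->  a_5 = -11/60
Truncated series: y(x) = -2 + 3 x + (1/2) x^2 - (4/3) x^3 + (5/6) x^4 - (11/60) x^5 + O(x^6).

a_0 = -2; a_1 = 3; a_2 = 1/2; a_3 = -4/3; a_4 = 5/6; a_5 = -11/60


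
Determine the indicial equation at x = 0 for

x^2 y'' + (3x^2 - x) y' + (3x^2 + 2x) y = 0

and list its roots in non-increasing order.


Divide by x^2 to reach normal form y'' + P_1(x) y' + P_2(x) y = 0 with P_1(x) = 3 - 1/x and P_2(x) = 3 + 2/x.
x = 0 is a singular point because the y'-coefficient 3 - 1/x has a pole at x = 0 and the y-coefficient 3 + 2/x has a pole at x = 0.
It is a regular singular point because x P_1(x) = p(x) = 3x - 1 and x^2 P_2(x) = q(x) = 3x^2 + 2x are polynomials, hence analytic at x = 0.
p(0) = -1,  q(0) = 0.
Indicial equation: r(r-1) + p(0) r + q(0) = 0, i.e. r^2 + (p(0) - 1) r + q(0) = 0, i.e. r^2 - 2 r = 0.
Discriminant: (-2)^2 - 4(0) = 4, so r = (2 ± 2)/2.
Solving: r_1 = 2, r_2 = 0.

indicial: r^2 - 2 r = 0; roots r_1 = 2, r_2 = 0


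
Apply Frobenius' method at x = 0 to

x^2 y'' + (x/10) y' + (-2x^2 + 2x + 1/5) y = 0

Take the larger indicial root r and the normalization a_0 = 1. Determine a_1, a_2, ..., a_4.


Write in Frobenius form y'' + (p(x)/x) y' + (q(x)/x^2) y = 0:
  p(x) = 1/10,  q(x) = -2x^2 + 2x + 1/5.
Indicial equation: r(r-1) + (1/10) r + (1/5) = 0 -> roots r_1 = 1/2, r_2 = 2/5.
Take r = r_1 = 1/2. Let y(x) = x^r sum_{n>=0} a_n x^n with a_0 = 1.
Substitute y = x^r sum a_n x^n and match x^{r+n}. The recurrence is
  D(n) a_n + 2 a_{n-1} - 2 a_{n-2} = 0,  where D(n) = (r+n)(r+n-1) + (1/10)(r+n) + (1/5).
  a_n = [-2 a_{n-1} + 2 a_{n-2}] / D(n).
Since the indicial polynomial factors as (r - r_1)(r - r_2), D(n) = (r_1 + n - r_1)(r_1 + n - r_2) = n(n + 1/10).
Evaluating step by step (a_0 = 1):
  n = 1: D(1) = 1(1 + 1/10) = 11/10; numerator = -2(1) = -2; a_1 = (-2)/(11/10) = -20/11
  n = 2: D(2) = 2(2 + 1/10) = 21/5; numerator = -2(-20/11) + 2(1) = 62/11; a_2 = (62/11)/(21/5) = 310/231
  n = 3: D(3) = 3(3 + 1/10) = 93/10; numerator = -2(310/231) + 2(-20/11) = -1460/231; a_3 = (-1460/231)/(93/10) = -14600/21483
  n = 4: D(4) = 4(4 + 1/10) = 82/5; numerator = -2(-14600/21483) + 2(310/231) = 86860/21483; a_4 = (86860/21483)/(82/5) = 217150/880803

r = 1/2; a_0 = 1; a_1 = -20/11; a_2 = 310/231; a_3 = -14600/21483; a_4 = 217150/880803


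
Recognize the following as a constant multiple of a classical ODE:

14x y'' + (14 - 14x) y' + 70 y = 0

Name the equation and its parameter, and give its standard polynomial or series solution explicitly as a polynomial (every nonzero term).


All three coefficients share the factor 14; dividing through by 14 gives  x y'' + (1 - x) y' + 5 y = 0.
This matches the Laguerre equation x y'' + (1 - x) y' + n y = 0 with n = 5; the polynomial solution is L_5(x).
With y = sum_k a_k x^k, matching x^k gives (k+1)k a_{k+1} + (k+1) a_{k+1} - k a_k + n a_k = 0, i.e. (k+1)^2 a_{k+1} = (k - n) a_k = (k - 5) a_k. The right side vanishes at k = 5, so the series terminates at degree 5.
Standard normalization L_n(0) = 1 gives a_0 = 1. Work upward with a_{k+1} = (k - 5) a_k / (k+1)^2:
  a_1 = (0 - 5)(1) / 1^2 = -5/1 = -5
  a_2 = (1 - 5)(-5) / 2^2 = 20/4 = 5
  a_3 = (2 - 5)(5) / 3^2 = -15/9 = -5/3
  a_4 = (3 - 5)(-5/3) / 4^2 = (10/3)/16 = 5/24
  a_5 = (4 - 5)(5/24) / 5^2 = (-5/24)/25 = -1/120
Hence L_5(x) = -x^5/120 + 5 x^4/24 - 5 x^3/3 + 5 x^2 - 5 x + 1.

L_5(x); series = -x^5/120 + 5 x^4/24 - 5 x^3/3 + 5 x^2 - 5 x + 1


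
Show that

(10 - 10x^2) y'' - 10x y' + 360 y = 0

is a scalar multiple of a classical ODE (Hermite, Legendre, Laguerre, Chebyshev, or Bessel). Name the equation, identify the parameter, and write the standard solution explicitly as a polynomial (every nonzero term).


All three coefficients share the factor 10; dividing through by 10 gives  (1 - x^2) y'' - x y' + 36 y = 0.
This matches the Chebyshev equation (1 - x^2) y'' - x y' + n^2 y = 0 (note the -x y' term, not -2x y') with n^2 = 36, so n = 6; the polynomial solution is T_6(x).
With y = sum_k a_k x^k, matching x^k gives (k+2)(k+1) a_{k+2} = (k^2 - n^2) a_k = (k - 6)(k + 6) a_k. The right side vanishes at k = 6, so the series with the parity of 6 terminates at degree 6.
Standard normalization: leading coefficient of T_n is 2^(n-1), so a_6 = 2^5 = 32. Work downward with a_k = (k+1)(k+2) a_{k+2} / ((k - 6)(k + 6)):
  a_4 = (5)(6)(32) / ((4 - 6)(4 + 6)) = 960/(-20) = -48
  a_2 = (3)(4)(-48) / ((2 - 6)(2 + 6)) = -576/(-32) = 18
  a_0 = (1)(2)(18) / ((0 - 6)(0 + 6)) = 36/(-36) = -1
Hence T_6(x) = 32 x^6 - 48 x^4 + 18 x^2 - 1.

T_6(x); series = 32 x^6 - 48 x^4 + 18 x^2 - 1


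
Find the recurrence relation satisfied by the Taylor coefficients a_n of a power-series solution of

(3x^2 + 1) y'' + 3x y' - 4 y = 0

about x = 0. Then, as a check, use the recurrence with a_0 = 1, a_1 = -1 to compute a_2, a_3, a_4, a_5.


Substitute y = sum_n a_n x^n.
(1 + 3 x^2) y'' contributes (n+2)(n+1) a_{n+2} + 3 n(n-1) a_n at x^n.
3 x y'(x) contributes 3 n a_n at x^n.
-4 y(x) contributes -4 a_n at x^n.
Matching x^n: (n+2)(n+1) a_{n+2} + (3 n(n-1) + 3 n - 4) a_n = 0.
Thus a_{n+2} = (-3 n(n-1) - 3 n + 4) / ((n+1)(n+2)) * a_n.

Check with a_0 = 1, a_1 = -1 (apply the recurrence for n = 0, 1, 2, 3): a_0 = 1, a_1 = -1, a_2 = 2, a_3 = -1/6, a_4 = -4/3, a_5 = 23/120.

a_(n+2) = (-3 n(n-1) - 3 n + 4) / ((n+1)(n+2)) * a_n; check: a_0 = 1, a_1 = -1, a_2 = 2, a_3 = -1/6, a_4 = -4/3, a_5 = 23/120


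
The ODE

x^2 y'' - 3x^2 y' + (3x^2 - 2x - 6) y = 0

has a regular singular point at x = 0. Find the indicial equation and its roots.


Divide by x^2 to reach normal form y'' + P_1(x) y' + P_2(x) y = 0 with P_1(x) = -3 and P_2(x) = 3 - 2/x - 6/x^2.
x = 0 is a singular point because the y-coefficient 3 - 2/x - 6/x^2 has a pole at x = 0.
It is a regular singular point because x P_1(x) = p(x) = -3x and x^2 P_2(x) = q(x) = 3x^2 - 2x - 6 are polynomials, hence analytic at x = 0.
p(0) = 0,  q(0) = -6.
Indicial equation: r(r-1) + p(0) r + q(0) = 0, i.e. r^2 + (p(0) - 1) r + q(0) = 0, i.e. r^2 - 1 r - 6 = 0.
Discriminant: (-1)^2 - 4(-6) = 25, so r = (1 ± 5)/2.
Solving: r_1 = 3, r_2 = -2.

indicial: r^2 - 1 r - 6 = 0; roots r_1 = 3, r_2 = -2


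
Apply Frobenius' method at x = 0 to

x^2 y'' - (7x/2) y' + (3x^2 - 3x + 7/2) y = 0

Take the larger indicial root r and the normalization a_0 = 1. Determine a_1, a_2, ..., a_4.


Write in Frobenius form y'' + (p(x)/x) y' + (q(x)/x^2) y = 0:
  p(x) = -7/2,  q(x) = 3x^2 - 3x + 7/2.
Indicial equation: r(r-1) + (-7/2) r + (7/2) = 0 -> roots r_1 = 7/2, r_2 = 1.
Take r = r_1 = 7/2. Let y(x) = x^r sum_{n>=0} a_n x^n with a_0 = 1.
Substitute y = x^r sum a_n x^n and match x^{r+n}. The recurrence is
  D(n) a_n - 3 a_{n-1} + 3 a_{n-2} = 0,  where D(n) = (r+n)(r+n-1) + (-7/2)(r+n) + (7/2).
  a_n = [3 a_{n-1} - 3 a_{n-2}] / D(n).
Since the indicial polynomial factors as (r - r_1)(r - r_2), D(n) = (r_1 + n - r_1)(r_1 + n - r_2) = n(n + 5/2).
Evaluating step by step (a_0 = 1):
  n = 1: D(1) = 1(1 + 5/2) = 7/2; numerator = 3(1) = 3; a_1 = (3)/(7/2) = 6/7
  n = 2: D(2) = 2(2 + 5/2) = 9; numerator = 3(6/7) - 3(1) = -3/7; a_2 = (-3/7)/(9) = -1/21
  n = 3: D(3) = 3(3 + 5/2) = 33/2; numerator = 3(-1/21) - 3(6/7) = -19/7; a_3 = (-19/7)/(33/2) = -38/231
  n = 4: D(4) = 4(4 + 5/2) = 26; numerator = 3(-38/231) - 3(-1/21) = -27/77; a_4 = (-27/77)/(26) = -27/2002

r = 7/2; a_0 = 1; a_1 = 6/7; a_2 = -1/21; a_3 = -38/231; a_4 = -27/2002


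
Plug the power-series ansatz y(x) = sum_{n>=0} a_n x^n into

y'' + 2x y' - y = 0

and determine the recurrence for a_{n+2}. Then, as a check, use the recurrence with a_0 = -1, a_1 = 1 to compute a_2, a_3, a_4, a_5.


Substitute y = sum_n a_n x^n.
y''(x) has coefficient (n+2)(n+1) a_{n+2} at x^n;
2 x y'(x) has coefficient 2 n a_n at x^n (shift);
-y(x) has coefficient -1 a_n at x^n.
Matching x^n: (n+2)(n+1) a_{n+2} + (2n - 1) a_n = 0.
Thus a_{n+2} = (-2n + 1) / ((n+1)(n+2)) * a_n.

Check with a_0 = -1, a_1 = 1 (apply the recurrence for n = 0, 1, 2, 3): a_0 = -1, a_1 = 1, a_2 = -1/2, a_3 = -1/6, a_4 = 1/8, a_5 = 1/24.

a_(n+2) = (-2n + 1) / ((n+1)(n+2)) * a_n; check: a_0 = -1, a_1 = 1, a_2 = -1/2, a_3 = -1/6, a_4 = 1/8, a_5 = 1/24


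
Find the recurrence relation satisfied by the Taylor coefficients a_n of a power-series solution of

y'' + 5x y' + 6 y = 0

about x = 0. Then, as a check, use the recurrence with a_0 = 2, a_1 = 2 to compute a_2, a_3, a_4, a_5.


Substitute y = sum_n a_n x^n.
y''(x) has coefficient (n+2)(n+1) a_{n+2} at x^n;
5 x y'(x) has coefficient 5 n a_n at x^n (shift);
6 y(x) has coefficient 6 a_n at x^n.
Matching x^n: (n+2)(n+1) a_{n+2} + (5n + 6) a_n = 0.
Thus a_{n+2} = (-5n - 6) / ((n+1)(n+2)) * a_n.

Check with a_0 = 2, a_1 = 2 (apply the recurrence for n = 0, 1, 2, 3): a_0 = 2, a_1 = 2, a_2 = -6, a_3 = -11/3, a_4 = 8, a_5 = 77/20.

a_(n+2) = (-5n - 6) / ((n+1)(n+2)) * a_n; check: a_0 = 2, a_1 = 2, a_2 = -6, a_3 = -11/3, a_4 = 8, a_5 = 77/20
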